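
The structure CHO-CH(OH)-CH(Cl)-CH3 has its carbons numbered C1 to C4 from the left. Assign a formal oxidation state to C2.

0

C2 has one bond to C (0), one bond to C (0), one bond to O (+1), one bond to H (-1).
Oxidation state = 0 + 0 + 1 − 1 = 0.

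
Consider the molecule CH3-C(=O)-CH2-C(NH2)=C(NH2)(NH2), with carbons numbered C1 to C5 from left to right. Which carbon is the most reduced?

Tallying each carbon's bonds:
C1: 1C, 3H → 0 − 3 = -3
C2: 2C, 2O → 0 + 2 = +2
C3: 2C, 2H → 0 − 2 = -2
C4: 3C, 1N → 0 + 1 = +1
C5: 2C, 2N → 0 + 2 = +2
The most reduced carbon is C1 at -3.

C1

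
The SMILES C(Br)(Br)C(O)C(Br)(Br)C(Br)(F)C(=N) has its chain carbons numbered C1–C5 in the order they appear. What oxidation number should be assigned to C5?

Assign +1 per bond to O/N/halogen, −1 per bond to H or an electropositive element, and 0 per bond to carbon.
C5 has one bond to C (0), one bond to H (-1), a double bond to N (2×+1 = +2).
Oxidation state = 0 − 1 + 2 = +1.

+1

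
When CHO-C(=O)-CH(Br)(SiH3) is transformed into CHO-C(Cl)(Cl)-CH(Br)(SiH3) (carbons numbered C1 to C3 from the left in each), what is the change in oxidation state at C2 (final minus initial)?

0

Before: C2 has 2 bonds to C, 2 bonds to O → oxidation state +2.
After: C2 has 2 bonds to C, 2 bonds to Cl → oxidation state +2.
Δ = +2 − (+2) = 0, so no net redox change at C2.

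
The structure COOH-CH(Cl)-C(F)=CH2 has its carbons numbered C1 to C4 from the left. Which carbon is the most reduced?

Count +1 for every bond to an atom more electronegative than carbon and −1 for every bond to one less electronegative; C–C bonds are 0. Tallying each carbon:
C1: 1C, 3O → 0 + 3 = +3
C2: 2C, 1H, 1Cl → 0 − 1 + 1 = 0
C3: 3C, 1F → 0 + 1 = +1
C4: 2C, 2H → 0 − 2 = -2
The most reduced carbon is C4 at -2.

C4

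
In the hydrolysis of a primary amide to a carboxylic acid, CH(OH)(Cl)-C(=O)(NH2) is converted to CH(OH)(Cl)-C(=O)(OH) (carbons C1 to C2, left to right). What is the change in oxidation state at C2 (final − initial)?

Before: C2 has 1 bond to C, 2 bonds to O, 1 bond to N → oxidation state +3.
After: C2 has 1 bond to C, 3 bonds to O → oxidation state +3.
Δ = +3 − (+3) = 0, so no net redox change at C2.

0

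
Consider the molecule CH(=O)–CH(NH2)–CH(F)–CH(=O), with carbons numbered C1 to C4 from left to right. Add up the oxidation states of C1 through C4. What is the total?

Tallying each carbon's bonds:
C1: 1C, 1H, 2O → 0 − 1 + 2 = +1
C2: 2C, 1H, 1N → 0 − 1 + 1 = 0
C3: 2C, 1H, 1F → 0 − 1 + 1 = 0
C4: 1C, 1H, 2O → 0 − 1 + 2 = +1
Sum = +1 + 0 + 0 + 1 = +2.

+2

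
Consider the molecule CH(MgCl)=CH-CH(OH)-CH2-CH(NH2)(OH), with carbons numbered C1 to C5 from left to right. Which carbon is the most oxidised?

C5

Bonds to more-electronegative neighbours contribute +1 each, bonds to H or metals contribute −1 each, and C–C bonds contribute 0. Tallying each carbon:
C1: 2C, 1H, 1Mg → 0 − 1 − 1 = -2
C2: 3C, 1H → 0 − 1 = -1
C3: 2C, 1H, 1O → 0 − 1 + 1 = 0
C4: 2C, 2H → 0 − 2 = -2
C5: 1C, 1H, 1O, 1N → 0 − 1 + 1 + 1 = +1
The most oxidised carbon is C5 at +1.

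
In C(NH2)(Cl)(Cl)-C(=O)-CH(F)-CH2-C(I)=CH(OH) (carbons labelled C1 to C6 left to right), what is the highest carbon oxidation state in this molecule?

+3

Tallying each carbon's bonds:
C1: 1C, 1N, 2Cl → 0 + 1 + 2 = +3
C2: 2C, 2O → 0 + 2 = +2
C3: 2C, 1H, 1F → 0 − 1 + 1 = 0
C4: 2C, 2H → 0 − 2 = -2
C5: 3C, 1I → 0 + 1 = +1
C6: 2C, 1H, 1O → 0 − 1 + 1 = 0
The highest value is +3.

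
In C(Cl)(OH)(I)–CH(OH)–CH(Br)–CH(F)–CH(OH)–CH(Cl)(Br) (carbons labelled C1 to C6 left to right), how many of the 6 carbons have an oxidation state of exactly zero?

Tallying each carbon's bonds:
C1: 1C, 1O, 1Cl, 1I → 0 + 1 + 1 + 1 = +3
C2: 2C, 1H, 1O → 0 − 1 + 1 = 0
C3: 2C, 1H, 1Br → 0 − 1 + 1 = 0
C4: 2C, 1H, 1F → 0 − 1 + 1 = 0
C5: 2C, 1H, 1O → 0 − 1 + 1 = 0
C6: 1C, 1H, 1Cl, 1Br → 0 − 1 + 1 + 1 = +1
4 carbons (C2, C3, C4, C5) meet the condition.

4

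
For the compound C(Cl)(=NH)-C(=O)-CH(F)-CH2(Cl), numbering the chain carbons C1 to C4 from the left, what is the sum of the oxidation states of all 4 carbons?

Tallying each carbon's bonds:
C1: 1C, 2N, 1Cl → 0 + 2 + 1 = +3
C2: 2C, 2O → 0 + 2 = +2
C3: 2C, 1H, 1F → 0 − 1 + 1 = 0
C4: 1C, 2H, 1Cl → 0 − 2 + 1 = -1
Sum = +3 + 2 + 0 − 1 = +4.

+4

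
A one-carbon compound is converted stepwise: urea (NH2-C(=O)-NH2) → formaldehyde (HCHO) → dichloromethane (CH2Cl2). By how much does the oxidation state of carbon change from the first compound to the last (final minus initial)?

Carbon oxidation states along the series — urea: +4, formaldehyde: 0, dichloromethane: 0.
Net change = 0 − (+4) = -4.

-4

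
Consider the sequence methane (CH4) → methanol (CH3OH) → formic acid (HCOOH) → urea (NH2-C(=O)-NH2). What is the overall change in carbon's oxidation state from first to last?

+8

Carbon oxidation states along the series — methane: -4, methanol: -2, formic acid: +2, urea: +4.
Net change = +4 − (-4) = +8.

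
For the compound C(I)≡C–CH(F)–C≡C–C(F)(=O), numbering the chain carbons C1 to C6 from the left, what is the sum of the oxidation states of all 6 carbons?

+4

Tallying each carbon's bonds:
C1: 3C, 1I → 0 + 1 = +1
C2: 4C → 0 = 0
C3: 2C, 1H, 1F → 0 − 1 + 1 = 0
C4: 4C → 0 = 0
C5: 4C → 0 = 0
C6: 1C, 2O, 1F → 0 + 2 + 1 = +3
Sum = +1 + 0 + 0 + 0 + 0 + 3 = +4.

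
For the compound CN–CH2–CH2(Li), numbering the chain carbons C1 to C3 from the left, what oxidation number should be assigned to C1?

Bonds to more-electronegative neighbours contribute +1 each, bonds to H or metals contribute −1 each, and C–C bonds contribute 0.
C1 has one bond to C (0), a triple bond to N (3×+1 = +3).
Oxidation state = 0 + 3 = +3.

+3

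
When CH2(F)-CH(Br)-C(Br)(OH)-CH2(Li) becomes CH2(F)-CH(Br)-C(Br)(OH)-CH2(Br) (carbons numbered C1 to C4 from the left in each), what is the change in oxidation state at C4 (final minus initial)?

Before: C4 has 1 bond to C, 2 bonds to H, 1 bond to Li → oxidation state -3.
After: C4 has 1 bond to C, 2 bonds to H, 1 bond to Br → oxidation state -1.
Δ = -1 − (-3) = +2, so this is an oxidation at C4.

+2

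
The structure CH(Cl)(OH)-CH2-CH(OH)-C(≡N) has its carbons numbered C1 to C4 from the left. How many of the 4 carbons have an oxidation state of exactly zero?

1

Tallying each carbon's bonds:
C1: 1C, 1H, 1O, 1Cl → 0 − 1 + 1 + 1 = +1
C2: 2C, 2H → 0 − 2 = -2
C3: 2C, 1H, 1O → 0 − 1 + 1 = 0
C4: 1C, 3N → 0 + 3 = +3
1 carbon (C3) meets the condition.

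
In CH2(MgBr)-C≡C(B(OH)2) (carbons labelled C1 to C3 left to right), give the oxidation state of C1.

C1 has one bond to C (0), one bond to H (-1), one bond to H (-1), one bond to Mg (-1).
Oxidation state = 0 − 1 − 1 − 1 = -3.

-3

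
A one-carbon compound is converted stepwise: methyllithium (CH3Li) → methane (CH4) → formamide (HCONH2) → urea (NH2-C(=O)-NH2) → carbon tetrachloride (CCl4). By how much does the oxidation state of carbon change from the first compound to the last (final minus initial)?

+8

Carbon oxidation states along the series — methyllithium: -4, methane: -4, formamide: +2, urea: +4, carbon tetrachloride: +4.
Net change = +4 − (-4) = +8.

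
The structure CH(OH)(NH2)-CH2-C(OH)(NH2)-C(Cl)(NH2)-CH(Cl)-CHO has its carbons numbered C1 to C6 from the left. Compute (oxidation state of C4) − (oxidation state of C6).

+1

C4: 2C, 1N, 1Cl → 0 + 1 + 1 = +2
C6: 1C, 1H, 2O → 0 − 1 + 2 = +1
Difference: +2 − (+1) = +1.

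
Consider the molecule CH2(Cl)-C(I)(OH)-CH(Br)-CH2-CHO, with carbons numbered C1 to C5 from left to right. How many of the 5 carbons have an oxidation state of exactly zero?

Assign +1 per bond to O/N/halogen, −1 per bond to H or an electropositive element, and 0 per bond to carbon. Tallying each carbon:
C1: 1C, 2H, 1Cl → 0 − 2 + 1 = -1
C2: 2C, 1O, 1I → 0 + 1 + 1 = +2
C3: 2C, 1H, 1Br → 0 − 1 + 1 = 0
C4: 2C, 2H → 0 − 2 = -2
C5: 1C, 1H, 2O → 0 − 1 + 2 = +1
1 carbon (C3) meets the condition.

1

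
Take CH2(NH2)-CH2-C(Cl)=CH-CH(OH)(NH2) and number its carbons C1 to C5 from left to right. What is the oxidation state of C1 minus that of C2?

C1: 1C, 2H, 1N → 0 − 2 + 1 = -1
C2: 2C, 2H → 0 − 2 = -2
Difference: -1 − (-2) = +1.

+1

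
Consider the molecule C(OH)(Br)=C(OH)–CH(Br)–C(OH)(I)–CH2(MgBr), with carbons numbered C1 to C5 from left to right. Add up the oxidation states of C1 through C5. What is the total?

+2

Tallying each carbon's bonds:
C1: 2C, 1O, 1Br → 0 + 1 + 1 = +2
C2: 3C, 1O → 0 + 1 = +1
C3: 2C, 1H, 1Br → 0 − 1 + 1 = 0
C4: 2C, 1O, 1I → 0 + 1 + 1 = +2
C5: 1C, 2H, 1Mg → 0 − 2 − 1 = -3
Sum = +2 + 1 + 0 + 2 − 3 = +2.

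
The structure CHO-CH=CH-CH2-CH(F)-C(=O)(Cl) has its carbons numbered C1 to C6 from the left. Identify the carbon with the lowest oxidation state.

C4

Tallying each carbon's bonds:
C1: 1C, 1H, 2O → 0 − 1 + 2 = +1
C2: 3C, 1H → 0 − 1 = -1
C3: 3C, 1H → 0 − 1 = -1
C4: 2C, 2H → 0 − 2 = -2
C5: 2C, 1H, 1F → 0 − 1 + 1 = 0
C6: 1C, 2O, 1Cl → 0 + 2 + 1 = +3
The most reduced carbon is C4 at -2.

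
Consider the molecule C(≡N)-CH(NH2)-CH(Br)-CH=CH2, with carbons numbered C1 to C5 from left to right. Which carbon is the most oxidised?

Bonds to more-electronegative neighbours contribute +1 each, bonds to H or metals contribute −1 each, and C–C bonds contribute 0. Tallying each carbon:
C1: 1C, 3N → 0 + 3 = +3
C2: 2C, 1H, 1N → 0 − 1 + 1 = 0
C3: 2C, 1H, 1Br → 0 − 1 + 1 = 0
C4: 3C, 1H → 0 − 1 = -1
C5: 2C, 2H → 0 − 2 = -2
The most oxidised carbon is C1 at +3.

C1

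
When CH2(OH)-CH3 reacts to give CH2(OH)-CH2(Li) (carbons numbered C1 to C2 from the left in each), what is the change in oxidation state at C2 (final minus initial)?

Before: C2 has 1 bond to C, 3 bonds to H → oxidation state -3.
After: C2 has 1 bond to C, 2 bonds to H, 1 bond to Li → oxidation state -3.
Δ = -3 − (-3) = 0, so no net redox change at C2.

0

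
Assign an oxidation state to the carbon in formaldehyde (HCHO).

0

The carbon has one bond to H (-1), one bond to H (-1), a double bond to O (2×+1 = +2).
Oxidation state = -1 − 1 + 2 = 0.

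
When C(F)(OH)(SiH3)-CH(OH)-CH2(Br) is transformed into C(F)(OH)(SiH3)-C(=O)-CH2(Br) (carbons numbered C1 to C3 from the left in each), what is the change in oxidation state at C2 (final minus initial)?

Before: C2 has 2 bonds to C, 1 bond to H, 1 bond to O → oxidation state 0.
After: C2 has 2 bonds to C, 2 bonds to O → oxidation state +2.
Δ = +2 − (0) = +2, so this is an oxidation at C2.

+2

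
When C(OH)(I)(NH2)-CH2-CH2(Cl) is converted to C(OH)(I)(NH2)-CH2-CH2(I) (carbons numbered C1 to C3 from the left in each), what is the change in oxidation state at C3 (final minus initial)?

0

Before: C3 has 1 bond to C, 2 bonds to H, 1 bond to Cl → oxidation state -1.
After: C3 has 1 bond to C, 2 bonds to H, 1 bond to I → oxidation state -1.
Δ = -1 − (-1) = 0, so no net redox change at C3.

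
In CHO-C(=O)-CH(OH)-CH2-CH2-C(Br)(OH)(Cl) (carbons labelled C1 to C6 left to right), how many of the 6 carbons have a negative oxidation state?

2

Tallying each carbon's bonds:
C1: 1C, 1H, 2O → 0 − 1 + 2 = +1
C2: 2C, 2O → 0 + 2 = +2
C3: 2C, 1H, 1O → 0 − 1 + 1 = 0
C4: 2C, 2H → 0 − 2 = -2
C5: 2C, 2H → 0 − 2 = -2
C6: 1C, 1O, 1Cl, 1Br → 0 + 1 + 1 + 1 = +3
2 carbons (C4, C5) meet the condition.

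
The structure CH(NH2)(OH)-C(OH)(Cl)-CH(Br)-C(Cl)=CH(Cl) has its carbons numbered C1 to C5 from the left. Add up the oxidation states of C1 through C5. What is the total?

Tallying each carbon's bonds:
C1: 1C, 1H, 1O, 1N → 0 − 1 + 1 + 1 = +1
C2: 2C, 1O, 1Cl → 0 + 1 + 1 = +2
C3: 2C, 1H, 1Br → 0 − 1 + 1 = 0
C4: 3C, 1Cl → 0 + 1 = +1
C5: 2C, 1H, 1Cl → 0 − 1 + 1 = 0
Sum = +1 + 2 + 0 + 1 + 0 = +4.

+4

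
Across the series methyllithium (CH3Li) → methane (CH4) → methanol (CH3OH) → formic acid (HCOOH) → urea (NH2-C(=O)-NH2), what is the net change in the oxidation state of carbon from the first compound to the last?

Carbon oxidation states along the series — methyllithium: -4, methane: -4, methanol: -2, formic acid: +2, urea: +4.
Net change = +4 − (-4) = +8.

+8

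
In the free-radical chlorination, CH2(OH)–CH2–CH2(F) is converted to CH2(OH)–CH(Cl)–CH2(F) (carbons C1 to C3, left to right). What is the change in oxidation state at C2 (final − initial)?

Before: C2 has 2 bonds to C, 2 bonds to H → oxidation state -2.
After: C2 has 2 bonds to C, 1 bond to H, 1 bond to Cl → oxidation state 0.
Δ = 0 − (-2) = +2, so this is an oxidation at C2.

+2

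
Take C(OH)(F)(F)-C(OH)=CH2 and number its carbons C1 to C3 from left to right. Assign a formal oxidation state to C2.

+1

Bonds to more-electronegative neighbours contribute +1 each, bonds to H or metals contribute −1 each, and C–C bonds contribute 0.
C2 has one bond to C (0), a double bond to C (2×0 = 0), one bond to O (+1).
Oxidation state = 0 + 0 + 1 = +1.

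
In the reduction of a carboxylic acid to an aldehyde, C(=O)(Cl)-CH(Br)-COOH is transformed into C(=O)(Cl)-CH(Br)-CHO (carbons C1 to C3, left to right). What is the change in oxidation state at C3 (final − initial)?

-2

Before: C3 has 1 bond to C, 3 bonds to O → oxidation state +3.
After: C3 has 1 bond to C, 1 bond to H, 2 bonds to O → oxidation state +1.
Δ = +1 − (+3) = -2, so this is a reduction at C3.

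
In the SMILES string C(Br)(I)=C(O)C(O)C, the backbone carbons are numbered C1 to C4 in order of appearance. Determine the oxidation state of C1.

C1 has a double bond to C (2×0 = 0), one bond to Br (+1), one bond to I (+1).
Oxidation state = 0 + 1 + 1 = +2.

+2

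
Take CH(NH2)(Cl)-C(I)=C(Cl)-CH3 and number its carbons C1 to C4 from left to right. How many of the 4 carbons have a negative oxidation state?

1

Tallying each carbon's bonds:
C1: 1C, 1H, 1N, 1Cl → 0 − 1 + 1 + 1 = +1
C2: 3C, 1I → 0 + 1 = +1
C3: 3C, 1Cl → 0 + 1 = +1
C4: 1C, 3H → 0 − 3 = -3
1 carbon (C4) meets the condition.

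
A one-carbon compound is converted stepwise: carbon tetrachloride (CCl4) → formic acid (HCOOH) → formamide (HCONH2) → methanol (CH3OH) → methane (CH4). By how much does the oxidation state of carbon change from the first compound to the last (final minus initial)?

-8

Carbon oxidation states along the series — carbon tetrachloride: +4, formic acid: +2, formamide: +2, methanol: -2, methane: -4.
Net change = -4 − (+4) = -8.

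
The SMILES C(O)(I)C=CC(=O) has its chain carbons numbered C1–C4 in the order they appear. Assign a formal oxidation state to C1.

+1

Each bond to a more electronegative atom (O, N, halogen) counts +1, each bond to a less electronegative atom (H, metal, B, Si) counts −1, and each C–C bond counts 0.
C1 has one bond to C (0), one bond to O (+1), one bond to H (-1), one bond to I (+1).
Oxidation state = 0 + 1 − 1 + 1 = +1.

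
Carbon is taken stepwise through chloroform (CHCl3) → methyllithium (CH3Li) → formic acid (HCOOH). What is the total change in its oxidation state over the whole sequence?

0

Carbon oxidation states along the series — chloroform: +2, methyllithium: -4, formic acid: +2.
Net change = +2 − (+2) = 0.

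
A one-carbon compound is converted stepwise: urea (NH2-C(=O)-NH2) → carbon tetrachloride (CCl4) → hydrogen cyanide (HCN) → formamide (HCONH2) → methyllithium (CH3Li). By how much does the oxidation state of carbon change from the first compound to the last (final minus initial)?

-8

Carbon oxidation states along the series — urea: +4, carbon tetrachloride: +4, hydrogen cyanide: +2, formamide: +2, methyllithium: -4.
Net change = -4 − (+4) = -8.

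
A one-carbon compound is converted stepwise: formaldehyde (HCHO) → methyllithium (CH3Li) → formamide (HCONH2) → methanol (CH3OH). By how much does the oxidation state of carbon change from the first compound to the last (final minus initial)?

Carbon oxidation states along the series — formaldehyde: 0, methyllithium: -4, formamide: +2, methanol: -2.
Net change = -2 − (0) = -2.

-2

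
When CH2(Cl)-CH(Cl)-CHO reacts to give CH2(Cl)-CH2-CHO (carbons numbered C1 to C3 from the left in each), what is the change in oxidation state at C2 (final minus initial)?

-2

Before: C2 has 2 bonds to C, 1 bond to H, 1 bond to Cl → oxidation state 0.
After: C2 has 2 bonds to C, 2 bonds to H → oxidation state -2.
Δ = -2 − (0) = -2, so this is a reduction at C2.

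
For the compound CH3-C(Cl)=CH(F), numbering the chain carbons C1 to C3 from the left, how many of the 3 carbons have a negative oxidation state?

1

Tallying each carbon's bonds:
C1: 1C, 3H → 0 − 3 = -3
C2: 3C, 1Cl → 0 + 1 = +1
C3: 2C, 1H, 1F → 0 − 1 + 1 = 0
1 carbon (C1) meets the condition.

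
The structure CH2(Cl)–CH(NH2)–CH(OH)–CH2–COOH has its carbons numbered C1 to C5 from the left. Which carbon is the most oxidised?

C5

Tallying each carbon's bonds:
C1: 1C, 2H, 1Cl → 0 − 2 + 1 = -1
C2: 2C, 1H, 1N → 0 − 1 + 1 = 0
C3: 2C, 1H, 1O → 0 − 1 + 1 = 0
C4: 2C, 2H → 0 − 2 = -2
C5: 1C, 3O → 0 + 3 = +3
The most oxidised carbon is C5 at +3.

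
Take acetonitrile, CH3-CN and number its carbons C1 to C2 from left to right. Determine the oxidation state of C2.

+3

Assign +1 per bond to O/N/halogen, −1 per bond to H or an electropositive element, and 0 per bond to carbon.
C2 has a triple bond to N (3×+1 = +3), one bond to C (0).
Oxidation state = +3 + 0 = +3.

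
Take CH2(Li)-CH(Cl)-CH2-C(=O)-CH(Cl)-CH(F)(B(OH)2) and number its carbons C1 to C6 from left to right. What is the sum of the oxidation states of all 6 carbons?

Count +1 for every bond to an atom more electronegative than carbon and −1 for every bond to one less electronegative; C–C bonds are 0. Tallying each carbon:
C1: 1C, 2H, 1Li → 0 − 2 − 1 = -3
C2: 2C, 1H, 1Cl → 0 − 1 + 1 = 0
C3: 2C, 2H → 0 − 2 = -2
C4: 2C, 2O → 0 + 2 = +2
C5: 2C, 1H, 1Cl → 0 − 1 + 1 = 0
C6: 1C, 1H, 1F, 1B → 0 − 1 + 1 − 1 = -1
Sum = -3 + 0 − 2 + 2 + 0 − 1 = -4.

-4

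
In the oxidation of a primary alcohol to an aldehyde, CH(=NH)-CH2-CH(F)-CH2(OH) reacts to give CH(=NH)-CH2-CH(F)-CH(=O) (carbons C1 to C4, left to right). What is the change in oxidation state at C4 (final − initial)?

Before: C4 has 1 bond to C, 2 bonds to H, 1 bond to O → oxidation state -1.
After: C4 has 1 bond to C, 1 bond to H, 2 bonds to O → oxidation state +1.
Δ = +1 − (-1) = +2, so this is an oxidation at C4.

+2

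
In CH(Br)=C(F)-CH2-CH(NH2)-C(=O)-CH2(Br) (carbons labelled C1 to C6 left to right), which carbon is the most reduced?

C3

Tallying each carbon's bonds:
C1: 2C, 1H, 1Br → 0 − 1 + 1 = 0
C2: 3C, 1F → 0 + 1 = +1
C3: 2C, 2H → 0 − 2 = -2
C4: 2C, 1H, 1N → 0 − 1 + 1 = 0
C5: 2C, 2O → 0 + 2 = +2
C6: 1C, 2H, 1Br → 0 − 2 + 1 = -1
The most reduced carbon is C3 at -2.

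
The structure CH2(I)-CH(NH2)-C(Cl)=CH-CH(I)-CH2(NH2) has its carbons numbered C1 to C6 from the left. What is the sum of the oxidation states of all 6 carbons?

-2

Tallying each carbon's bonds:
C1: 1C, 2H, 1I → 0 − 2 + 1 = -1
C2: 2C, 1H, 1N → 0 − 1 + 1 = 0
C3: 3C, 1Cl → 0 + 1 = +1
C4: 3C, 1H → 0 − 1 = -1
C5: 2C, 1H, 1I → 0 − 1 + 1 = 0
C6: 1C, 2H, 1N → 0 − 2 + 1 = -1
Sum = -1 + 0 + 1 − 1 + 0 − 1 = -2.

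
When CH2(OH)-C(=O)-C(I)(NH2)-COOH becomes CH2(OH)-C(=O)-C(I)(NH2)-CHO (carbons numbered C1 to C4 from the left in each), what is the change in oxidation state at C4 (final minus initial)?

Before: C4 has 1 bond to C, 3 bonds to O → oxidation state +3.
After: C4 has 1 bond to C, 1 bond to H, 2 bonds to O → oxidation state +1.
Δ = +1 − (+3) = -2, so this is a reduction at C4.

-2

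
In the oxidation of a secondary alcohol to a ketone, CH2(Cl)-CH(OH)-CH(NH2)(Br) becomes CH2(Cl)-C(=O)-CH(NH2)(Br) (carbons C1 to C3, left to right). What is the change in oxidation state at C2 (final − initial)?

Before: C2 has 2 bonds to C, 1 bond to H, 1 bond to O → oxidation state 0.
After: C2 has 2 bonds to C, 2 bonds to O → oxidation state +2.
Δ = +2 − (0) = +2, so this is an oxidation at C2.

+2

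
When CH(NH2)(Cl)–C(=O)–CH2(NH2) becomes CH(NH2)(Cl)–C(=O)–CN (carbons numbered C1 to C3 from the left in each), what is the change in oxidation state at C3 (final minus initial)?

Before: C3 has 1 bond to C, 2 bonds to H, 1 bond to N → oxidation state -1.
After: C3 has 1 bond to C, 3 bonds to N → oxidation state +3.
Δ = +3 − (-1) = +4, so this is an oxidation at C3.

+4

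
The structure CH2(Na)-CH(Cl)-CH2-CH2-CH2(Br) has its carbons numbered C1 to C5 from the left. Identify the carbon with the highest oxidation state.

Assign +1 per bond to O/N/halogen, −1 per bond to H or an electropositive element, and 0 per bond to carbon. Tallying each carbon:
C1: 1C, 2H, 1Na → 0 − 2 − 1 = -3
C2: 2C, 1H, 1Cl → 0 − 1 + 1 = 0
C3: 2C, 2H → 0 − 2 = -2
C4: 2C, 2H → 0 − 2 = -2
C5: 1C, 2H, 1Br → 0 − 2 + 1 = -1
The most oxidised carbon is C2 at 0.

C2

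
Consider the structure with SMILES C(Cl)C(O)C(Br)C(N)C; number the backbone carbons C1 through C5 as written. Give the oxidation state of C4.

0

C4 has one bond to C (0), one bond to C (0), one bond to H (-1), one bond to N (+1).
Oxidation state = 0 + 0 − 1 + 1 = 0.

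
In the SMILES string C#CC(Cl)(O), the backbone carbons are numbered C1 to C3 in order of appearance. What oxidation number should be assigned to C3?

Each bond to a more electronegative atom (O, N, halogen) counts +1, each bond to a less electronegative atom (H, metal, B, Si) counts −1, and each C–C bond counts 0.
C3 has one bond to C (0), one bond to Cl (+1), one bond to O (+1), one bond to H (-1).
Oxidation state = 0 + 1 + 1 − 1 = +1.

+1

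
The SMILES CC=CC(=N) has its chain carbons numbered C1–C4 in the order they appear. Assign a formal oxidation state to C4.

C4 has one bond to C (0), one bond to H (-1), a double bond to N (2×+1 = +2).
Oxidation state = 0 − 1 + 2 = +1.

+1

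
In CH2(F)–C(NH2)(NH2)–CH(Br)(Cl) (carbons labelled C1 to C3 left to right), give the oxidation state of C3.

+1

C3 has one bond to C (0), one bond to Br (+1), one bond to Cl (+1), one bond to H (-1).
Oxidation state = 0 + 1 + 1 − 1 = +1.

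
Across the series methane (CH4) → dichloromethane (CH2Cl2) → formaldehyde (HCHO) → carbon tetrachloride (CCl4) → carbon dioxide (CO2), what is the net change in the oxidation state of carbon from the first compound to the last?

+8

Carbon oxidation states along the series — methane: -4, dichloromethane: 0, formaldehyde: 0, carbon tetrachloride: +4, carbon dioxide: +4.
Net change = +4 − (-4) = +8.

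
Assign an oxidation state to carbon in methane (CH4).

The carbon has one bond to H (-1), one bond to H (-1), one bond to H (-1), one bond to H (-1).
Oxidation state = -1 − 1 − 1 − 1 = -4.

-4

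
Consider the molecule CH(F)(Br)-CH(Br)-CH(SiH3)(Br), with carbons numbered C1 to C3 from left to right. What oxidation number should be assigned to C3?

C3 has one bond to C (0), one bond to H (-1), one bond to Si (-1), one bond to Br (+1).
Oxidation state = 0 − 1 − 1 + 1 = -1.

-1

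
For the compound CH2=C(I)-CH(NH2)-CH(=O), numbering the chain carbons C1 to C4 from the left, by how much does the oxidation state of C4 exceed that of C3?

+1

C4: 1C, 1H, 2O → 0 − 1 + 2 = +1
C3: 2C, 1H, 1N → 0 − 1 + 1 = 0
Difference: +1 − (0) = +1.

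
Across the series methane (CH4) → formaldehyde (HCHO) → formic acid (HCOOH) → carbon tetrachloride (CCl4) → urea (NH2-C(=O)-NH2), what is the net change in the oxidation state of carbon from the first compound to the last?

+8

Carbon oxidation states along the series — methane: -4, formaldehyde: 0, formic acid: +2, carbon tetrachloride: +4, urea: +4.
Net change = +4 − (-4) = +8.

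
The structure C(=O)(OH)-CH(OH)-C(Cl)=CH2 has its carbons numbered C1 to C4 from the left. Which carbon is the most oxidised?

C1

Each bond to a more electronegative atom (O, N, halogen) counts +1, each bond to a less electronegative atom (H, metal, B, Si) counts −1, and each C–C bond counts 0. Tallying each carbon:
C1: 1C, 3O → 0 + 3 = +3
C2: 2C, 1H, 1O → 0 − 1 + 1 = 0
C3: 3C, 1Cl → 0 + 1 = +1
C4: 2C, 2H → 0 − 2 = -2
The most oxidised carbon is C1 at +3.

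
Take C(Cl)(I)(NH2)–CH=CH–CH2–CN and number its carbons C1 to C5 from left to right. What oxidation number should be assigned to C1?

C1 has one bond to C (0), one bond to Cl (+1), one bond to I (+1), one bond to N (+1).
Oxidation state = 0 + 1 + 1 + 1 = +3.

+3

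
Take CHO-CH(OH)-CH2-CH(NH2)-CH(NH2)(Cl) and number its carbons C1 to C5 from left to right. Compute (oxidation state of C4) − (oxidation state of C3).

C4: 2C, 1H, 1N → 0 − 1 + 1 = 0
C3: 2C, 2H → 0 − 2 = -2
Difference: 0 − (-2) = +2.

+2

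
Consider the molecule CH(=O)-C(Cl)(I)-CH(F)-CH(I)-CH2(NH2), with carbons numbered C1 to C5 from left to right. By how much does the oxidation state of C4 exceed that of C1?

C4: 2C, 1H, 1I → 0 − 1 + 1 = 0
C1: 1C, 1H, 2O → 0 − 1 + 2 = +1
Difference: 0 − (+1) = -1.

-1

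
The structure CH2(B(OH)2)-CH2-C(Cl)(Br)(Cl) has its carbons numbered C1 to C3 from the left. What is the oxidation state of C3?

+3

C3 has one bond to C (0), one bond to Cl (+1), one bond to Br (+1), one bond to Cl (+1).
Oxidation state = 0 + 1 + 1 + 1 = +3.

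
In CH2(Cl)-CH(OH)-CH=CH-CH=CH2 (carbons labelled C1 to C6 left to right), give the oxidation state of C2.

C2 has one bond to C (0), one bond to C (0), one bond to O (+1), one bond to H (-1).
Oxidation state = 0 + 0 + 1 − 1 = 0.

0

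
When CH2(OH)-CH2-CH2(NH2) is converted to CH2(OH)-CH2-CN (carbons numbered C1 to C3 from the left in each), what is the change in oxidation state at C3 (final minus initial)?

+4

Before: C3 has 1 bond to C, 2 bonds to H, 1 bond to N → oxidation state -1.
After: C3 has 1 bond to C, 3 bonds to N → oxidation state +3.
Δ = +3 − (-1) = +4, so this is an oxidation at C3.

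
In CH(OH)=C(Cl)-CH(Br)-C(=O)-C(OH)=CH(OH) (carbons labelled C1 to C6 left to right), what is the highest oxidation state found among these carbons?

Tallying each carbon's bonds:
C1: 2C, 1H, 1O → 0 − 1 + 1 = 0
C2: 3C, 1Cl → 0 + 1 = +1
C3: 2C, 1H, 1Br → 0 − 1 + 1 = 0
C4: 2C, 2O → 0 + 2 = +2
C5: 3C, 1O → 0 + 1 = +1
C6: 2C, 1H, 1O → 0 − 1 + 1 = 0
The highest value is +2.

+2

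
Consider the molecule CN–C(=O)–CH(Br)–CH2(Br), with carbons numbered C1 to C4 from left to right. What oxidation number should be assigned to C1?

C1 has one bond to C (0), a triple bond to N (3×+1 = +3).
Oxidation state = 0 + 3 = +3.

+3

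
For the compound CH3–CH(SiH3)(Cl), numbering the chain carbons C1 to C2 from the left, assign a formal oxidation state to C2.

Each bond to a more electronegative atom (O, N, halogen) counts +1, each bond to a less electronegative atom (H, metal, B, Si) counts −1, and each C–C bond counts 0.
C2 has one bond to C (0), one bond to Si (-1), one bond to Cl (+1), one bond to H (-1).
Oxidation state = 0 − 1 + 1 − 1 = -1.

-1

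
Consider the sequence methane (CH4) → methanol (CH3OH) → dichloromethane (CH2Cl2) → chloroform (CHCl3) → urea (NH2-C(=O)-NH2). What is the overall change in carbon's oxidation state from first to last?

Carbon oxidation states along the series — methane: -4, methanol: -2, dichloromethane: 0, chloroform: +2, urea: +4.
Net change = +4 − (-4) = +8.

+8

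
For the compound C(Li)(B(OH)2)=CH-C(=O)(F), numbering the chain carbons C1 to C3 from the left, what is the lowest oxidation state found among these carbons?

Tallying each carbon's bonds:
C1: 2C, 1Li, 1B → 0 − 1 − 1 = -2
C2: 3C, 1H → 0 − 1 = -1
C3: 1C, 2O, 1F → 0 + 2 + 1 = +3
The lowest value is -2.

-2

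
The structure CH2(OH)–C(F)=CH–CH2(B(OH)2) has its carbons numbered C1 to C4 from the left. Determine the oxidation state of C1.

Bonds to more-electronegative neighbours contribute +1 each, bonds to H or metals contribute −1 each, and C–C bonds contribute 0.
C1 has one bond to C (0), one bond to O (+1), one bond to H (-1), one bond to H (-1).
Oxidation state = 0 + 1 − 1 − 1 = -1.

-1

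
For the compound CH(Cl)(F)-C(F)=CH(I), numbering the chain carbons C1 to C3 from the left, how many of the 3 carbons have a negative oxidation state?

0

Each bond to a more electronegative atom (O, N, halogen) counts +1, each bond to a less electronegative atom (H, metal, B, Si) counts −1, and each C–C bond counts 0. Tallying each carbon:
C1: 1C, 1H, 1F, 1Cl → 0 − 1 + 1 + 1 = +1
C2: 3C, 1F → 0 + 1 = +1
C3: 2C, 1H, 1I → 0 − 1 + 1 = 0
0 carbons meet the condition.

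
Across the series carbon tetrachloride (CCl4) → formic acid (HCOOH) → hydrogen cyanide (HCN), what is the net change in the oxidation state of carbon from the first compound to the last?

Carbon oxidation states along the series — carbon tetrachloride: +4, formic acid: +2, hydrogen cyanide: +2.
Net change = +2 − (+4) = -2.

-2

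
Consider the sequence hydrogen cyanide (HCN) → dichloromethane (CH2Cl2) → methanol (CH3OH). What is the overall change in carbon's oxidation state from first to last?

Carbon oxidation states along the series — hydrogen cyanide: +2, dichloromethane: 0, methanol: -2.
Net change = -2 − (+2) = -4.

-4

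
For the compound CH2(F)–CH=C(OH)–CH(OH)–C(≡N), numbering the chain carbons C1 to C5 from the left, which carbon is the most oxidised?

C5

Assign +1 per bond to O/N/halogen, −1 per bond to H or an electropositive element, and 0 per bond to carbon. Tallying each carbon:
C1: 1C, 2H, 1F → 0 − 2 + 1 = -1
C2: 3C, 1H → 0 − 1 = -1
C3: 3C, 1O → 0 + 1 = +1
C4: 2C, 1H, 1O → 0 − 1 + 1 = 0
C5: 1C, 3N → 0 + 3 = +3
The most oxidised carbon is C5 at +3.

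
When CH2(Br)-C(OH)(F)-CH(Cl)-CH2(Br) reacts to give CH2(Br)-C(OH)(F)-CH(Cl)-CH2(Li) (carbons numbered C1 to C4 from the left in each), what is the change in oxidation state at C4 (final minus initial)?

-2

Before: C4 has 1 bond to C, 2 bonds to H, 1 bond to Br → oxidation state -1.
After: C4 has 1 bond to C, 2 bonds to H, 1 bond to Li → oxidation state -3.
Δ = -3 − (-1) = -2, so this is a reduction at C4.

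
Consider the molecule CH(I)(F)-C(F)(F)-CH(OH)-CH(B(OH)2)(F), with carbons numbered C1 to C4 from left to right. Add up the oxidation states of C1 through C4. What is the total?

Tallying each carbon's bonds:
C1: 1C, 1H, 1F, 1I → 0 − 1 + 1 + 1 = +1
C2: 2C, 2F → 0 + 2 = +2
C3: 2C, 1H, 1O → 0 − 1 + 1 = 0
C4: 1C, 1H, 1F, 1B → 0 − 1 + 1 − 1 = -1
Sum = +1 + 2 + 0 − 1 = +2.

+2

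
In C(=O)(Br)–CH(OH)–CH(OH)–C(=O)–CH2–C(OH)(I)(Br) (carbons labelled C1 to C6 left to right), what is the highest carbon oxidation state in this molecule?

+3

Tallying each carbon's bonds:
C1: 1C, 2O, 1Br → 0 + 2 + 1 = +3
C2: 2C, 1H, 1O → 0 − 1 + 1 = 0
C3: 2C, 1H, 1O → 0 − 1 + 1 = 0
C4: 2C, 2O → 0 + 2 = +2
C5: 2C, 2H → 0 − 2 = -2
C6: 1C, 1O, 1Br, 1I → 0 + 1 + 1 + 1 = +3
The highest value is +3.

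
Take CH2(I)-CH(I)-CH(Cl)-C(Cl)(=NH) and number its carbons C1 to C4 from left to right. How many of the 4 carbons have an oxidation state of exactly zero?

2

Tallying each carbon's bonds:
C1: 1C, 2H, 1I → 0 − 2 + 1 = -1
C2: 2C, 1H, 1I → 0 − 1 + 1 = 0
C3: 2C, 1H, 1Cl → 0 − 1 + 1 = 0
C4: 1C, 2N, 1Cl → 0 + 2 + 1 = +3
2 carbons (C2, C3) meet the condition.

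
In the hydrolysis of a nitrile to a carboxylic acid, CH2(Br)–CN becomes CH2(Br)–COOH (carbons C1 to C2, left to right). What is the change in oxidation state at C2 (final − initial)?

Before: C2 has 1 bond to C, 3 bonds to N → oxidation state +3.
After: C2 has 1 bond to C, 3 bonds to O → oxidation state +3.
Δ = +3 − (+3) = 0, so no net redox change at C2.

0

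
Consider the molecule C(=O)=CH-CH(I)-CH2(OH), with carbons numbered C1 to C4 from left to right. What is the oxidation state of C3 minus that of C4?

+1

C3: 2C, 1H, 1I → 0 − 1 + 1 = 0
C4: 1C, 2H, 1O → 0 − 2 + 1 = -1
Difference: 0 − (-1) = +1.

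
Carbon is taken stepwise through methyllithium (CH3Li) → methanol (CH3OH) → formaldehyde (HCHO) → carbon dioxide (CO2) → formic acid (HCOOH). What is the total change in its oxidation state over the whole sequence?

+6

Carbon oxidation states along the series — methyllithium: -4, methanol: -2, formaldehyde: 0, carbon dioxide: +4, formic acid: +2.
Net change = +2 − (-4) = +6.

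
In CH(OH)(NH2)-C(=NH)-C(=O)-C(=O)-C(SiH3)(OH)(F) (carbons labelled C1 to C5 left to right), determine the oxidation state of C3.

C3 has one bond to C (0), one bond to C (0), a double bond to O (2×+1 = +2).
Oxidation state = 0 + 0 + 2 = +2.

+2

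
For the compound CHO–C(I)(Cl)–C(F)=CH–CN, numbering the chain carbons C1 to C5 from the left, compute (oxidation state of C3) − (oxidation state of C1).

0

C3: 3C, 1F → 0 + 1 = +1
C1: 1C, 1H, 2O → 0 − 1 + 2 = +1
Difference: +1 − (+1) = 0.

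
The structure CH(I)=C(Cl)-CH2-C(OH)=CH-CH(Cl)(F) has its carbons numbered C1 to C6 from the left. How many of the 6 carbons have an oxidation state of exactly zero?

Tallying each carbon's bonds:
C1: 2C, 1H, 1I → 0 − 1 + 1 = 0
C2: 3C, 1Cl → 0 + 1 = +1
C3: 2C, 2H → 0 − 2 = -2
C4: 3C, 1O → 0 + 1 = +1
C5: 3C, 1H → 0 − 1 = -1
C6: 1C, 1H, 1F, 1Cl → 0 − 1 + 1 + 1 = +1
1 carbon (C1) meets the condition.

1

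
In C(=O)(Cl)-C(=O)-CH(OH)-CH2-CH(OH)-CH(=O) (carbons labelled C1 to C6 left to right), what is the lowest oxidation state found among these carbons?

-2

Tallying each carbon's bonds:
C1: 1C, 2O, 1Cl → 0 + 2 + 1 = +3
C2: 2C, 2O → 0 + 2 = +2
C3: 2C, 1H, 1O → 0 − 1 + 1 = 0
C4: 2C, 2H → 0 − 2 = -2
C5: 2C, 1H, 1O → 0 − 1 + 1 = 0
C6: 1C, 1H, 2O → 0 − 1 + 2 = +1
The lowest value is -2.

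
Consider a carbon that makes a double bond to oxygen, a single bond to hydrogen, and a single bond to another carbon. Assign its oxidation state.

+1

Assign +1 per bond to O/N/halogen, −1 per bond to H or an electropositive element, and 0 per bond to carbon.
The carbon has one bond to C (0), a double bond to O (2×+1 = +2), one bond to H (-1).
Oxidation state = 0 + 2 − 1 = +1.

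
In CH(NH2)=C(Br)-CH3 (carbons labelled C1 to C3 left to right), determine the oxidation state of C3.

C3 has one bond to C (0), one bond to H (-1), one bond to H (-1), one bond to H (-1).
Oxidation state = 0 − 1 − 1 − 1 = -3.

-3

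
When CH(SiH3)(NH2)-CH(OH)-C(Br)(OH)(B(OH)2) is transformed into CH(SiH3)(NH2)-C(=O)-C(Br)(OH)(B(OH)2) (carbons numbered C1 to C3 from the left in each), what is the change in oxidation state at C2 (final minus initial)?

+2

Before: C2 has 2 bonds to C, 1 bond to H, 1 bond to O → oxidation state 0.
After: C2 has 2 bonds to C, 2 bonds to O → oxidation state +2.
Δ = +2 − (0) = +2, so this is an oxidation at C2.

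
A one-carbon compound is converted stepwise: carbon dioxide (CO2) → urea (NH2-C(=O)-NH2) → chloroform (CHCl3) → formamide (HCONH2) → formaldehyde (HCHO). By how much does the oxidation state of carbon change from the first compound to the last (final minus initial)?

-4

Carbon oxidation states along the series — carbon dioxide: +4, urea: +4, chloroform: +2, formamide: +2, formaldehyde: 0.
Net change = 0 − (+4) = -4.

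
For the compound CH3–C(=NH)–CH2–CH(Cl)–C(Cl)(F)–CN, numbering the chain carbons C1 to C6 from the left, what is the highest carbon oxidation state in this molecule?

Tallying each carbon's bonds:
C1: 1C, 3H → 0 − 3 = -3
C2: 2C, 2N → 0 + 2 = +2
C3: 2C, 2H → 0 − 2 = -2
C4: 2C, 1H, 1Cl → 0 − 1 + 1 = 0
C5: 2C, 1F, 1Cl → 0 + 1 + 1 = +2
C6: 1C, 3N → 0 + 3 = +3
The highest value is +3.

+3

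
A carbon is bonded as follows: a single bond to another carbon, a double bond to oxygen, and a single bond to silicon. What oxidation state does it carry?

The carbon has one bond to C (0), a double bond to O (2×+1 = +2), one bond to Si (-1).
Oxidation state = 0 + 2 − 1 = +1.

+1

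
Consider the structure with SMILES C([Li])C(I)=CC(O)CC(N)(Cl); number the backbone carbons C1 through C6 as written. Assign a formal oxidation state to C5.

C5 has one bond to C (0), one bond to C (0), one bond to H (-1), one bond to H (-1).
Oxidation state = 0 + 0 − 1 − 1 = -2.

-2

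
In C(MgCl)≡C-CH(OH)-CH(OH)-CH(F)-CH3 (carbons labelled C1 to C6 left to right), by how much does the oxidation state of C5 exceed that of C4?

0

C5: 2C, 1H, 1F → 0 − 1 + 1 = 0
C4: 2C, 1H, 1O → 0 − 1 + 1 = 0
Difference: 0 − (0) = 0.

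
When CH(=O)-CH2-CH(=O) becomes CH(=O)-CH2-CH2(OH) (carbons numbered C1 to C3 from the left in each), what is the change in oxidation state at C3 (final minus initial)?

Before: C3 has 1 bond to C, 1 bond to H, 2 bonds to O → oxidation state +1.
After: C3 has 1 bond to C, 2 bonds to H, 1 bond to O → oxidation state -1.
Δ = -1 − (+1) = -2, so this is a reduction at C3.

-2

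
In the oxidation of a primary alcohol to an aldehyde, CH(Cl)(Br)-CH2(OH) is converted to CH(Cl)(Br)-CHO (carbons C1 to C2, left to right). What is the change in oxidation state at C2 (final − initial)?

+2

Before: C2 has 1 bond to C, 2 bonds to H, 1 bond to O → oxidation state -1.
After: C2 has 1 bond to C, 1 bond to H, 2 bonds to O → oxidation state +1.
Δ = +1 − (-1) = +2, so this is an oxidation at C2.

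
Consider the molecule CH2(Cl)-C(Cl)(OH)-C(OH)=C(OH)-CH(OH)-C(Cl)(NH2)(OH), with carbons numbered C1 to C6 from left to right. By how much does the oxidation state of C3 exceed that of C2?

-1

C3: 3C, 1O → 0 + 1 = +1
C2: 2C, 1O, 1Cl → 0 + 1 + 1 = +2
Difference: +1 − (+2) = -1.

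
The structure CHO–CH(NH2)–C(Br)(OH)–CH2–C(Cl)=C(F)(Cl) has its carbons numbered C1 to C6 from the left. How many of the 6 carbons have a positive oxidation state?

Tallying each carbon's bonds:
C1: 1C, 1H, 2O → 0 − 1 + 2 = +1
C2: 2C, 1H, 1N → 0 − 1 + 1 = 0
C3: 2C, 1O, 1Br → 0 + 1 + 1 = +2
C4: 2C, 2H → 0 − 2 = -2
C5: 3C, 1Cl → 0 + 1 = +1
C6: 2C, 1F, 1Cl → 0 + 1 + 1 = +2
4 carbons (C1, C3, C5, C6) meet the condition.

4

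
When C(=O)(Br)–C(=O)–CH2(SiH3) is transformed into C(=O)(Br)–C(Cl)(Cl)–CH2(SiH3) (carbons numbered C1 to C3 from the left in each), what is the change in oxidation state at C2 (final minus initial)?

0

Before: C2 has 2 bonds to C, 2 bonds to O → oxidation state +2.
After: C2 has 2 bonds to C, 2 bonds to Cl → oxidation state +2.
Δ = +2 − (+2) = 0, so no net redox change at C2.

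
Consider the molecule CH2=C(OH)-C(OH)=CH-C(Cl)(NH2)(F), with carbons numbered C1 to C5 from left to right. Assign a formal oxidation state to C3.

Bonds to more-electronegative neighbours contribute +1 each, bonds to H or metals contribute −1 each, and C–C bonds contribute 0.
C3 has one bond to C (0), a double bond to C (2×0 = 0), one bond to O (+1).
Oxidation state = 0 + 0 + 1 = +1.

+1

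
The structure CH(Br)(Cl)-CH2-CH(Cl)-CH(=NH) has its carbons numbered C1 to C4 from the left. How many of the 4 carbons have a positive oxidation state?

Tallying each carbon's bonds:
C1: 1C, 1H, 1Cl, 1Br → 0 − 1 + 1 + 1 = +1
C2: 2C, 2H → 0 − 2 = -2
C3: 2C, 1H, 1Cl → 0 − 1 + 1 = 0
C4: 1C, 1H, 2N → 0 − 1 + 2 = +1
2 carbons (C1, C4) meet the condition.

2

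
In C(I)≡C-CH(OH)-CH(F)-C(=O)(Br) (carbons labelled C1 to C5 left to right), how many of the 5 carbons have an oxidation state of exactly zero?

Tallying each carbon's bonds:
C1: 3C, 1I → 0 + 1 = +1
C2: 4C → 0 = 0
C3: 2C, 1H, 1O → 0 − 1 + 1 = 0
C4: 2C, 1H, 1F → 0 − 1 + 1 = 0
C5: 1C, 2O, 1Br → 0 + 2 + 1 = +3
3 carbons (C2, C3, C4) meet the condition.

3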